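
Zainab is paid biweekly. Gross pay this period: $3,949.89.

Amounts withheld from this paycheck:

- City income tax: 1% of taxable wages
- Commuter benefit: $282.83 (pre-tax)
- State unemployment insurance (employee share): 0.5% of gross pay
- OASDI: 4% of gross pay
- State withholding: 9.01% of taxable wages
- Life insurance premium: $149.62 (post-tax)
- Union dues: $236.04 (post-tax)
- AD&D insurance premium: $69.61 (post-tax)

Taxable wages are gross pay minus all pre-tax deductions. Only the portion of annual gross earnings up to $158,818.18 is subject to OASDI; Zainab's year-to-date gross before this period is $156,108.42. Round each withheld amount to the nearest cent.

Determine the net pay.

Commuter benefit: $282.83
Taxable wages = $3,949.89 − $282.83 = $3,667.06
State withholding: $3,667.06 × 0.0901 = $330.40
City income tax: $3,667.06 × 0.01 = $36.67
OASDI: only $158,818.18 − $156,108.42 = $2,709.76 of this check is subject → $2,709.76 × 0.04 = $108.39
State unemployment insurance (employee share): $3,949.89 × 0.005 = $19.75
AD&D insurance premium: $69.61
Union dues: $236.04
Life insurance premium: $149.62
Total deductions = $282.83 + $330.40 + $36.67 + $108.39 + $19.75 + $69.61 + $236.04 + $149.62 = $1,233.31
Net pay = $3,949.89 − $1,233.31 = $2,716.58

$2,716.58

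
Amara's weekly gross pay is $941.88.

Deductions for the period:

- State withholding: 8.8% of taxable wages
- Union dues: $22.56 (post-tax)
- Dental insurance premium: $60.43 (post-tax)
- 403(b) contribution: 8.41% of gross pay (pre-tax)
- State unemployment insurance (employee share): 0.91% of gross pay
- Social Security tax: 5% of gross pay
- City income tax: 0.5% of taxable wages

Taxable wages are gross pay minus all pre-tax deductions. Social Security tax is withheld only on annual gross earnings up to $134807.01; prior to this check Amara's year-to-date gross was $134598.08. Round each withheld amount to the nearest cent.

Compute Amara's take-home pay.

403(b) contribution: $941.88 × 0.0841 = $79.21
Taxable wages = $941.88 − $79.21 = $862.67
City income tax: $862.67 × 0.005 = $4.31
State withholding: $862.67 × 0.088 = $75.91
Social Security tax: only $134807.01 − $134598.08 = $208.93 of this check is subject → $208.93 × 0.05 = $10.45
State unemployment insurance (employee share): $941.88 × 0.0091 = $8.57
Dental insurance premium: $60.43
Union dues: $22.56
Total deductions = $79.21 + $4.31 + $75.91 + $10.45 + $8.57 + $60.43 + $22.56 = $261.44
Net pay = $941.88 − $261.44 = $680.44

$680.44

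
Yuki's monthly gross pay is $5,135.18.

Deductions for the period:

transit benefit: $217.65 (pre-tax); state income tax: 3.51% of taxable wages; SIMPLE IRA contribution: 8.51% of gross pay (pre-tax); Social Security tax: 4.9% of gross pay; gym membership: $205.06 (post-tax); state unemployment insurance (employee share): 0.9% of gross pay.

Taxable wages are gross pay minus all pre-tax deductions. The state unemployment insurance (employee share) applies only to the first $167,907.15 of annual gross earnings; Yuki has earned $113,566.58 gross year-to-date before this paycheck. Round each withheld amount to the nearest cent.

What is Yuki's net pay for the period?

$3,820.36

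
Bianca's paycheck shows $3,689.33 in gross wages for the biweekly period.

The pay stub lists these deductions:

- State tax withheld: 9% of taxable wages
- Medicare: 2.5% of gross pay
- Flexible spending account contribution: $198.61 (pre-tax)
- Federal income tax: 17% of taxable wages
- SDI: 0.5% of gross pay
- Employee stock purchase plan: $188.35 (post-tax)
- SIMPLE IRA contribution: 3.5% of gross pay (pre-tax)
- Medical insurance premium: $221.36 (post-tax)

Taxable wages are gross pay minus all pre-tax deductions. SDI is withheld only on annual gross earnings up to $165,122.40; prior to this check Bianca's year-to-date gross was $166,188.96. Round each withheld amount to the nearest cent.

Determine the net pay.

$1,985.64

Flexible spending account contribution: $198.61
SIMPLE IRA contribution: $3,689.33 × 0.035 = $129.13
Pre-tax total = $198.61 + $129.13 = $327.74
Taxable wages = $3,689.33 − $327.74 = $3,361.59
Federal income tax: $3,361.59 × 0.17 = $571.47
State tax withheld: $3,361.59 × 0.09 = $302.54
Medicare: $3,689.33 × 0.025 = $92.23
SDI: annual cap $165,122.40 already reached (YTD $166,188.96), so $0.00
Employee stock purchase plan: $188.35
Medical insurance premium: $221.36
Total deductions = $198.61 + $129.13 + $571.47 + $302.54 + $92.23 + $0.00 + $188.35 + $221.36 = $1,703.69
Net pay = $3,689.33 − $1,703.69 = $1,985.64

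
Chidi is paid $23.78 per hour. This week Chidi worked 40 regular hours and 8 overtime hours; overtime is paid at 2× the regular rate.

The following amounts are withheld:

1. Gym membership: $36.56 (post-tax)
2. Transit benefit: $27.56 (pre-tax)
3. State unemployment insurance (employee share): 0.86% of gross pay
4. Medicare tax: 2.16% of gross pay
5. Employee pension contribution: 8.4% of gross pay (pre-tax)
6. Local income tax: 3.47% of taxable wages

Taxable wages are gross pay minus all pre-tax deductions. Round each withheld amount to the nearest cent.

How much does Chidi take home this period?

$1,074.12

Regular pay: 40 × $23.78 = $951.20
Overtime pay: 8 × $23.78 × 2 = $380.48
Gross pay = $951.20 + $380.48 = $1,331.68
Transit benefit: $27.56
Employee pension contribution: $1,331.68 × 0.084 = $111.86
Pre-tax total = $27.56 + $111.86 = $139.42
Taxable wages = $1,331.68 − $139.42 = $1,192.26
Local income tax: $1,192.26 × 0.0347 = $41.37
Medicare tax: $1,331.68 × 0.0216 = $28.76
State unemployment insurance (employee share): $1,331.68 × 0.0086 = $11.45
Gym membership: $36.56
Total deductions = $27.56 + $111.86 + $41.37 + $28.76 + $11.45 + $36.56 = $257.56
Net pay = $1,331.68 − $257.56 = $1,074.12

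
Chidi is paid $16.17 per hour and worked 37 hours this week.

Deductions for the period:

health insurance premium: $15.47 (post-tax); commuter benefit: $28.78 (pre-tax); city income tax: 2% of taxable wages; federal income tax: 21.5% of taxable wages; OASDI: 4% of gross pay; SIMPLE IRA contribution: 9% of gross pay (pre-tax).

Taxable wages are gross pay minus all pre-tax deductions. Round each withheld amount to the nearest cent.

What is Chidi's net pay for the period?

$355.08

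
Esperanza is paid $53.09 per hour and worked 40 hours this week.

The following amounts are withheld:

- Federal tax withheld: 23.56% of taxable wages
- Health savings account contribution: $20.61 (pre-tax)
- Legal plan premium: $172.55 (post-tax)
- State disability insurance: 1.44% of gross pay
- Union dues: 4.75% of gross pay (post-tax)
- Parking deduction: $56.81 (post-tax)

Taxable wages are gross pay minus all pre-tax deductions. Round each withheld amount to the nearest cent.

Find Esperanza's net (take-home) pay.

Gross pay: 40 × $53.09 = $2,123.60
Health savings account contribution: $20.61
Taxable wages = $2,123.60 − $20.61 = $2,102.99
Federal tax withheld: $2,102.99 × 0.2356 = $495.46
State disability insurance: $2,123.60 × 0.0144 = $30.58
Parking deduction: $56.81
Legal plan premium: $172.55
Union dues: $2,123.60 × 0.0475 = $100.87
Total deductions = $20.61 + $495.46 + $30.58 + $56.81 + $172.55 + $100.87 = $876.88
Net pay = $2,123.60 − $876.88 = $1,246.72

$1,246.72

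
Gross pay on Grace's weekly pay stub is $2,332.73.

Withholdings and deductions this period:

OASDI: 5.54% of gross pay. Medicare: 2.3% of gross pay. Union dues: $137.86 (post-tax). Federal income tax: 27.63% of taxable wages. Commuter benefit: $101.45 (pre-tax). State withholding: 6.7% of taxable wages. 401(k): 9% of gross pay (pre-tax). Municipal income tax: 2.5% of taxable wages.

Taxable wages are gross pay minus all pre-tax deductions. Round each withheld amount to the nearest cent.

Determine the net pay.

Commuter benefit: $101.45
401(k): $2,332.73 × 0.09 = $209.95
Pre-tax total = $101.45 + $209.95 = $311.40
Taxable wages = $2,332.73 − $311.40 = $2,021.33
State withholding: $2,021.33 × 0.067 = $135.43
Federal income tax: $2,021.33 × 0.2763 = $558.49
Municipal income tax: $2,021.33 × 0.025 = $50.53
Medicare: $2,332.73 × 0.023 = $53.65
OASDI: $2,332.73 × 0.0554 = $129.23
Union dues: $137.86
Total deductions = $101.45 + $209.95 + $135.43 + $558.49 + $50.53 + $53.65 + $129.23 + $137.86 = $1,376.59
Net pay = $2,332.73 − $1,376.59 = $956.14

$956.14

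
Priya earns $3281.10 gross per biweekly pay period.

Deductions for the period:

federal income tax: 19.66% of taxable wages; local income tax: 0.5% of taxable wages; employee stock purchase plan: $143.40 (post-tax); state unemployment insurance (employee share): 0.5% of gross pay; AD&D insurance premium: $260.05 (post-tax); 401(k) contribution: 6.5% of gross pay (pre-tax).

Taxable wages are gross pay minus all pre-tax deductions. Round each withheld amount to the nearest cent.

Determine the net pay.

$2029.49

401(k) contribution: $3281.10 × 0.065 = $213.27
Taxable wages = $3281.10 − $213.27 = $3067.83
Local income tax: $3067.83 × 0.005 = $15.34
Federal income tax: $3067.83 × 0.1966 = $603.14
State unemployment insurance (employee share): $3281.10 × 0.005 = $16.41
Employee stock purchase plan: $143.40
AD&D insurance premium: $260.05
Total deductions = $213.27 + $15.34 + $603.14 + $16.41 + $143.40 + $260.05 = $1251.61
Net pay = $3281.10 − $1251.61 = $2029.49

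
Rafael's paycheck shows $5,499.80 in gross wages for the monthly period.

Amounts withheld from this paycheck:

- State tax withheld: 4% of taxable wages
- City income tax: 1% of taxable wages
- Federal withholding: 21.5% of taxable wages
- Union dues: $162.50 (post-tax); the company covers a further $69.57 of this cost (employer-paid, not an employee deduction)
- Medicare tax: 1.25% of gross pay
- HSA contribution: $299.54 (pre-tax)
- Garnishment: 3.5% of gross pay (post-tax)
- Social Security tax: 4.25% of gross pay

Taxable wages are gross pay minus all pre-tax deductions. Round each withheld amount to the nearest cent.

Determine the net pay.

$3,164.71

HSA contribution: $299.54
Taxable wages = $5,499.80 − $299.54 = $5,200.26
City income tax: $5,200.26 × 0.01 = $52.00
State tax withheld: $5,200.26 × 0.04 = $208.01
Federal withholding: $5,200.26 × 0.215 = $1,118.06
Social Security tax: $5,499.80 × 0.0425 = $233.74
Medicare tax: $5,499.80 × 0.0125 = $68.75
Union dues: $162.50
Garnishment: $5,499.80 × 0.035 = $192.49
(Employer's $69.57 toward union dues is not withheld from the employee.)
Total deductions = $299.54 + $52.00 + $208.01 + $1,118.06 + $233.74 + $68.75 + $162.50 + $192.49 = $2,335.09
Net pay = $5,499.80 − $2,335.09 = $3,164.71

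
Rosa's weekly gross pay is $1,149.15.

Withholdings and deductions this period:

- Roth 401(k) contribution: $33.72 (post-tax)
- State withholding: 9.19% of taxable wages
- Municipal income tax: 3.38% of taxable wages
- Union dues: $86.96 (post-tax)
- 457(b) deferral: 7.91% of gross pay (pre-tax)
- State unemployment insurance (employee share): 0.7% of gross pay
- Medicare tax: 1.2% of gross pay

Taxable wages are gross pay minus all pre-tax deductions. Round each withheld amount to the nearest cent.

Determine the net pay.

$782.72

457(b) deferral: $1,149.15 × 0.0791 = $90.90
Taxable wages = $1,149.15 − $90.90 = $1,058.25
State withholding: $1,058.25 × 0.0919 = $97.25
Municipal income tax: $1,058.25 × 0.0338 = $35.77
State unemployment insurance (employee share): $1,149.15 × 0.007 = $8.04
Medicare tax: $1,149.15 × 0.012 = $13.79
Union dues: $86.96
Roth 401(k) contribution: $33.72
Total deductions = $90.90 + $97.25 + $35.77 + $8.04 + $13.79 + $86.96 + $33.72 = $366.43
Net pay = $1,149.15 − $366.43 = $782.72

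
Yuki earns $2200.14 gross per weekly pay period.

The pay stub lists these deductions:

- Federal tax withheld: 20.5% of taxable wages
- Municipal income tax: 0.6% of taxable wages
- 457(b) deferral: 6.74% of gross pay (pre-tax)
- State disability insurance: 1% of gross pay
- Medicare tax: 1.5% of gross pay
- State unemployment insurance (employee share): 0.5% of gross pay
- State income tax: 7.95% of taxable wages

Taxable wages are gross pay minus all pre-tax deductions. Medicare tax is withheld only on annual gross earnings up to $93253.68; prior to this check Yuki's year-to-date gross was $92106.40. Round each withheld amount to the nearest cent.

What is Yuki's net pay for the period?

457(b) deferral: $2200.14 × 0.0674 = $148.29
Taxable wages = $2200.14 − $148.29 = $2051.85
Federal tax withheld: $2051.85 × 0.205 = $420.63
Municipal income tax: $2051.85 × 0.006 = $12.31
State income tax: $2051.85 × 0.0795 = $163.12
State disability insurance: $2200.14 × 0.01 = $22.00
Medicare tax: only $93253.68 − $92106.40 = $1147.28 of this check is subject → $1147.28 × 0.015 = $17.21
State unemployment insurance (employee share): $2200.14 × 0.005 = $11.00
Total deductions = $148.29 + $420.63 + $12.31 + $163.12 + $22.00 + $17.21 + $11.00 = $794.56
Net pay = $2200.14 − $794.56 = $1405.58

$1405.58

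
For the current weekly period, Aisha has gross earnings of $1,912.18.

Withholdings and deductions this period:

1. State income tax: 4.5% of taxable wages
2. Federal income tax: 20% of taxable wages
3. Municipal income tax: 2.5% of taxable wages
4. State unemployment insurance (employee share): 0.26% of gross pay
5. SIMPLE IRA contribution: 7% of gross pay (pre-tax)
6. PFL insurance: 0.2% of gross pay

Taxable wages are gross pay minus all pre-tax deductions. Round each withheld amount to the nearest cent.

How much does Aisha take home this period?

SIMPLE IRA contribution: $1,912.18 × 0.07 = $133.85
Taxable wages = $1,912.18 − $133.85 = $1,778.33
State income tax: $1,778.33 × 0.045 = $80.02
Municipal income tax: $1,778.33 × 0.025 = $44.46
Federal income tax: $1,778.33 × 0.2 = $355.67
State unemployment insurance (employee share): $1,912.18 × 0.0026 = $4.97
PFL insurance: $1,912.18 × 0.002 = $3.82
Total deductions = $133.85 + $80.02 + $44.46 + $355.67 + $4.97 + $3.82 = $622.79
Net pay = $1,912.18 − $622.79 = $1,289.39

$1,289.39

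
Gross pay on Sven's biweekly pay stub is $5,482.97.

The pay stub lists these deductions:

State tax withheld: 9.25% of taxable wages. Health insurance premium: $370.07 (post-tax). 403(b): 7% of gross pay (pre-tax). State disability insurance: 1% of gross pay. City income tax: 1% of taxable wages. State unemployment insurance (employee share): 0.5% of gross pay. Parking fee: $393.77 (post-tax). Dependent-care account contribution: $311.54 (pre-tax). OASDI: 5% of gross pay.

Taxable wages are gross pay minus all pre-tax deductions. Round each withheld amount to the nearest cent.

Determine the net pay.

$3,176.66

403(b): $5,482.97 × 0.07 = $383.81
Dependent-care account contribution: $311.54
Pre-tax total = $383.81 + $311.54 = $695.35
Taxable wages = $5,482.97 − $695.35 = $4,787.62
State tax withheld: $4,787.62 × 0.0925 = $442.85
City income tax: $4,787.62 × 0.01 = $47.88
State disability insurance: $5,482.97 × 0.01 = $54.83
OASDI: $5,482.97 × 0.05 = $274.15
State unemployment insurance (employee share): $5,482.97 × 0.005 = $27.41
Health insurance premium: $370.07
Parking fee: $393.77
Total deductions = $383.81 + $311.54 + $442.85 + $47.88 + $54.83 + $274.15 + $27.41 + $370.07 + $393.77 = $2,306.31
Net pay = $5,482.97 − $2,306.31 = $3,176.66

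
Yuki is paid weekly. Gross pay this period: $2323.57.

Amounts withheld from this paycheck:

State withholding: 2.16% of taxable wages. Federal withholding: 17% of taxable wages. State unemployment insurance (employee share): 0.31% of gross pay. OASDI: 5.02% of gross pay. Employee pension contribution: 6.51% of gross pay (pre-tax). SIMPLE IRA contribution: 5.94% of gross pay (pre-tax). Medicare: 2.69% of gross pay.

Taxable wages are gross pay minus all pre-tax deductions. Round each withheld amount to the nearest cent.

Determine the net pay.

Employee pension contribution: $2323.57 × 0.0651 = $151.26
SIMPLE IRA contribution: $2323.57 × 0.0594 = $138.02
Pre-tax total = $151.26 + $138.02 = $289.28
Taxable wages = $2323.57 − $289.28 = $2034.29
State withholding: $2034.29 × 0.0216 = $43.94
Federal withholding: $2034.29 × 0.17 = $345.83
State unemployment insurance (employee share): $2323.57 × 0.0031 = $7.20
Medicare: $2323.57 × 0.0269 = $62.50
OASDI: $2323.57 × 0.0502 = $116.64
Total deductions = $151.26 + $138.02 + $43.94 + $345.83 + $7.20 + $62.50 + $116.64 = $865.39
Net pay = $2323.57 − $865.39 = $1458.18

$1458.18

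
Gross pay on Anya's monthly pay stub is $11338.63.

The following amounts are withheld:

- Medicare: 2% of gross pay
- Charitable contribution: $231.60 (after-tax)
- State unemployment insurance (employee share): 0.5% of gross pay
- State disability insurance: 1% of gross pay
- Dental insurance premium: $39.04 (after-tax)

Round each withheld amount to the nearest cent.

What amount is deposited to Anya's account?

Medicare: $11338.63 × 0.02 = $226.77
State disability insurance: $11338.63 × 0.01 = $113.39
State unemployment insurance (employee share): $11338.63 × 0.005 = $56.69
Charitable contribution: $231.60
Dental insurance premium: $39.04
Total deductions = $226.77 + $113.39 + $56.69 + $231.60 + $39.04 = $667.49
Net pay = $11338.63 − $667.49 = $10671.14

$10671.14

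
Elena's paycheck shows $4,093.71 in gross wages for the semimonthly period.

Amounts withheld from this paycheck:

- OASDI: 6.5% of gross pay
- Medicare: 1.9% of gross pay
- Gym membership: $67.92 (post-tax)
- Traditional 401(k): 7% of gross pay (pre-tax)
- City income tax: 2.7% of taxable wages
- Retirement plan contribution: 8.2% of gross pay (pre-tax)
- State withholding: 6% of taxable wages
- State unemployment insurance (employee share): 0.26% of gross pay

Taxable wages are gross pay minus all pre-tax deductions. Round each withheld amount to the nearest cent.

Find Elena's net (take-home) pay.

Retirement plan contribution: $4,093.71 × 0.082 = $335.68
Traditional 401(k): $4,093.71 × 0.07 = $286.56
Pre-tax total = $335.68 + $286.56 = $622.24
Taxable wages = $4,093.71 − $622.24 = $3,471.47
State withholding: $3,471.47 × 0.06 = $208.29
City income tax: $3,471.47 × 0.027 = $93.73
OASDI: $4,093.71 × 0.065 = $266.09
State unemployment insurance (employee share): $4,093.71 × 0.0026 = $10.64
Medicare: $4,093.71 × 0.019 = $77.78
Gym membership: $67.92
Total deductions = $335.68 + $286.56 + $208.29 + $93.73 + $266.09 + $10.64 + $77.78 + $67.92 = $1,346.69
Net pay = $4,093.71 − $1,346.69 = $2,747.02

$2,747.02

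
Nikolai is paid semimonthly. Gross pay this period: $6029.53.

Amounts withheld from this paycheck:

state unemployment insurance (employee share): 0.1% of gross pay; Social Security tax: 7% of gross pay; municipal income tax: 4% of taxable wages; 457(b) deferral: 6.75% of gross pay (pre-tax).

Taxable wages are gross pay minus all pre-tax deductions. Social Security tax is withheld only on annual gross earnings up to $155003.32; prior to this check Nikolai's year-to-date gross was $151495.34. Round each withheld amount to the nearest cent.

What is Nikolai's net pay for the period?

$5146.05

457(b) deferral: $6029.53 × 0.0675 = $406.99
Taxable wages = $6029.53 − $406.99 = $5622.54
Municipal income tax: $5622.54 × 0.04 = $224.90
Social Security tax: only $155003.32 − $151495.34 = $3507.98 of this check is subject → $3507.98 × 0.07 = $245.56
State unemployment insurance (employee share): $6029.53 × 0.001 = $6.03
Total deductions = $406.99 + $224.90 + $245.56 + $6.03 = $883.48
Net pay = $6029.53 − $883.48 = $5146.05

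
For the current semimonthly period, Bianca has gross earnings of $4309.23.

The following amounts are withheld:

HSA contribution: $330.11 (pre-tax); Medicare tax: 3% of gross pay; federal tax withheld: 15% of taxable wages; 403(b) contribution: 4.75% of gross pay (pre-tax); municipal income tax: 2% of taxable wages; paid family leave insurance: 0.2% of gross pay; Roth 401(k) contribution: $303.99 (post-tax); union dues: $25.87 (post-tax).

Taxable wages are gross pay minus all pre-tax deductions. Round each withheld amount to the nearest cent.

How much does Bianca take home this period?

403(b) contribution: $4309.23 × 0.0475 = $204.69
HSA contribution: $330.11
Pre-tax total = $204.69 + $330.11 = $534.80
Taxable wages = $4309.23 − $534.80 = $3774.43
Federal tax withheld: $3774.43 × 0.15 = $566.16
Municipal income tax: $3774.43 × 0.02 = $75.49
Medicare tax: $4309.23 × 0.03 = $129.28
Paid family leave insurance: $4309.23 × 0.002 = $8.62
Union dues: $25.87
Roth 401(k) contribution: $303.99
Total deductions = $204.69 + $330.11 + $566.16 + $75.49 + $129.28 + $8.62 + $25.87 + $303.99 = $1644.21
Net pay = $4309.23 − $1644.21 = $2665.02

$2665.02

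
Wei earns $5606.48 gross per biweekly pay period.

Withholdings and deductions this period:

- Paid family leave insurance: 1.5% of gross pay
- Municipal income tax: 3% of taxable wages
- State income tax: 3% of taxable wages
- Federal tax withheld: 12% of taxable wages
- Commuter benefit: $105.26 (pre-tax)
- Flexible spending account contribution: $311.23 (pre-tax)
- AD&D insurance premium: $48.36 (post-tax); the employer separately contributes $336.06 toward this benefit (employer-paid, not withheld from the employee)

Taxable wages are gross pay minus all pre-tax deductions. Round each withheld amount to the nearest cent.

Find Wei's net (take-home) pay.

$4123.33

Commuter benefit: $105.26
Flexible spending account contribution: $311.23
Pre-tax total = $105.26 + $311.23 = $416.49
Taxable wages = $5606.48 − $416.49 = $5189.99
Federal tax withheld: $5189.99 × 0.12 = $622.80
State income tax: $5189.99 × 0.03 = $155.70
Municipal income tax: $5189.99 × 0.03 = $155.70
Paid family leave insurance: $5606.48 × 0.015 = $84.10
AD&D insurance premium: $48.36
(Employer's $336.06 toward AD&D insurance premium is not withheld from the employee.)
Total deductions = $105.26 + $311.23 + $622.80 + $155.70 + $155.70 + $84.10 + $48.36 = $1483.15
Net pay = $5606.48 − $1483.15 = $4123.33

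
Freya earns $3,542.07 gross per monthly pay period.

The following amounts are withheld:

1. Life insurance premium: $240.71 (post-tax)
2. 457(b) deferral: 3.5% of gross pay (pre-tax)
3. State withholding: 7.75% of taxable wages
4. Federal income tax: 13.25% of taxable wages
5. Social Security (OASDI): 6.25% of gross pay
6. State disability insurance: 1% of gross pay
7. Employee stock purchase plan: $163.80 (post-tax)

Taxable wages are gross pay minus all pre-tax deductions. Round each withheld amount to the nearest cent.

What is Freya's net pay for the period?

457(b) deferral: $3,542.07 × 0.035 = $123.97
Taxable wages = $3,542.07 − $123.97 = $3,418.10
State withholding: $3,418.10 × 0.0775 = $264.90
Federal income tax: $3,418.10 × 0.1325 = $452.90
State disability insurance: $3,542.07 × 0.01 = $35.42
Social Security (OASDI): $3,542.07 × 0.0625 = $221.38
Life insurance premium: $240.71
Employee stock purchase plan: $163.80
Total deductions = $123.97 + $264.90 + $452.90 + $35.42 + $221.38 + $240.71 + $163.80 = $1,503.08
Net pay = $3,542.07 − $1,503.08 = $2,038.99

$2,038.99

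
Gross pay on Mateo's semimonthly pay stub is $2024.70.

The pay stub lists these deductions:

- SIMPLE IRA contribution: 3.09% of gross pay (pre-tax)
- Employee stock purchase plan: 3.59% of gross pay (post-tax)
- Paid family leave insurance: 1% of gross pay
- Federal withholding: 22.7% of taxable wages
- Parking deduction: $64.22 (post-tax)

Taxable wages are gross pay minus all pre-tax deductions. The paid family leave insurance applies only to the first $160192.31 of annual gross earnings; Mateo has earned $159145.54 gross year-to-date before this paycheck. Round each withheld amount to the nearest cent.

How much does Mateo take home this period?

$1369.35

SIMPLE IRA contribution: $2024.70 × 0.0309 = $62.56
Taxable wages = $2024.70 − $62.56 = $1962.14
Federal withholding: $1962.14 × 0.227 = $445.41
Paid family leave insurance: only $160192.31 − $159145.54 = $1046.77 of this check is subject → $1046.77 × 0.01 = $10.47
Employee stock purchase plan: $2024.70 × 0.0359 = $72.69
Parking deduction: $64.22
Total deductions = $62.56 + $445.41 + $10.47 + $72.69 + $64.22 = $655.35
Net pay = $2024.70 − $655.35 = $1369.35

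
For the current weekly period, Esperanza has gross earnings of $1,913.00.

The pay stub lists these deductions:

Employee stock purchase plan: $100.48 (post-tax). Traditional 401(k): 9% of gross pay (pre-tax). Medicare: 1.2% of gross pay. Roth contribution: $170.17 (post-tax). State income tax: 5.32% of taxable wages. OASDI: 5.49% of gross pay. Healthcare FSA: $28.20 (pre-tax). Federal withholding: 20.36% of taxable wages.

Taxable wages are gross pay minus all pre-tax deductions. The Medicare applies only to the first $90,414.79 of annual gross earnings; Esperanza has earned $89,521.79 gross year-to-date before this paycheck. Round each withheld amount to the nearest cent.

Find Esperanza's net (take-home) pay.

Healthcare FSA: $28.20
Traditional 401(k): $1,913.00 × 0.09 = $172.17
Pre-tax total = $28.20 + $172.17 = $200.37
Taxable wages = $1,913.00 − $200.37 = $1,712.63
Federal withholding: $1,712.63 × 0.2036 = $348.69
State income tax: $1,712.63 × 0.0532 = $91.11
OASDI: $1,913.00 × 0.0549 = $105.02
Medicare: only $90,414.79 − $89,521.79 = $893.00 of this check is subject → $893.00 × 0.012 = $10.72
Employee stock purchase plan: $100.48
Roth contribution: $170.17
Total deductions = $28.20 + $172.17 + $348.69 + $91.11 + $105.02 + $10.72 + $100.48 + $170.17 = $1,026.56
Net pay = $1,913.00 − $1,026.56 = $886.44

$886.44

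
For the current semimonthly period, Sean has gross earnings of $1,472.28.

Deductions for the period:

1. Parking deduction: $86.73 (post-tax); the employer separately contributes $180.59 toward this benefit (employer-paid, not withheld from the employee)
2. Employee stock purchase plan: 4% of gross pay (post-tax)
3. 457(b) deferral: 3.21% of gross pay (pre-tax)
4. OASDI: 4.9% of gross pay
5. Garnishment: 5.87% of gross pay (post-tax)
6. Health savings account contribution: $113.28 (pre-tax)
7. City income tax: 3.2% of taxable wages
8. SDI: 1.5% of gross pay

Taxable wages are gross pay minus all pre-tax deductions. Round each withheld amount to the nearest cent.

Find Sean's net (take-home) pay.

457(b) deferral: $1,472.28 × 0.0321 = $47.26
Health savings account contribution: $113.28
Pre-tax total = $47.26 + $113.28 = $160.54
Taxable wages = $1,472.28 − $160.54 = $1,311.74
City income tax: $1,311.74 × 0.032 = $41.98
SDI: $1,472.28 × 0.015 = $22.08
OASDI: $1,472.28 × 0.049 = $72.14
Employee stock purchase plan: $1,472.28 × 0.04 = $58.89
Garnishment: $1,472.28 × 0.0587 = $86.42
Parking deduction: $86.73
(Employer's $180.59 toward parking deduction is not withheld from the employee.)
Total deductions = $47.26 + $113.28 + $41.98 + $22.08 + $72.14 + $58.89 + $86.42 + $86.73 = $528.78
Net pay = $1,472.28 − $528.78 = $943.50

$943.50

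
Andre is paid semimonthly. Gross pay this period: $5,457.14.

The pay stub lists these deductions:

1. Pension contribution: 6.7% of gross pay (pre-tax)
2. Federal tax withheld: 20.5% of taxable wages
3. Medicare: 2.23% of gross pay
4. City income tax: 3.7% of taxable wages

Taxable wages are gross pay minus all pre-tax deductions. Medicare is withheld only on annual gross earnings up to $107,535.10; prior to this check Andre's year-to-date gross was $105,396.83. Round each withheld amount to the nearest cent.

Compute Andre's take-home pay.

$3,811.68

Pension contribution: $5,457.14 × 0.067 = $365.63
Taxable wages = $5,457.14 − $365.63 = $5,091.51
City income tax: $5,091.51 × 0.037 = $188.39
Federal tax withheld: $5,091.51 × 0.205 = $1,043.76
Medicare: only $107,535.10 − $105,396.83 = $2,138.27 of this check is subject → $2,138.27 × 0.0223 = $47.68
Total deductions = $365.63 + $188.39 + $1,043.76 + $47.68 = $1,645.46
Net pay = $5,457.14 − $1,645.46 = $3,811.68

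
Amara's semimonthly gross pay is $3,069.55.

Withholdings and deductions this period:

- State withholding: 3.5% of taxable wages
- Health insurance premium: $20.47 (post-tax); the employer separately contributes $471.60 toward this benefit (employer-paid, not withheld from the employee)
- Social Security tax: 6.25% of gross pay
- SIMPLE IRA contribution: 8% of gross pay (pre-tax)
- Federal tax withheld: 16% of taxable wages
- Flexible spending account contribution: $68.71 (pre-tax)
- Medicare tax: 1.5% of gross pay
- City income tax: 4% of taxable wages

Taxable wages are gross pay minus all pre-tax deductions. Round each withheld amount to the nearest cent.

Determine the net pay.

$1,849.44

Flexible spending account contribution: $68.71
SIMPLE IRA contribution: $3,069.55 × 0.08 = $245.56
Pre-tax total = $68.71 + $245.56 = $314.27
Taxable wages = $3,069.55 − $314.27 = $2,755.28
Federal tax withheld: $2,755.28 × 0.16 = $440.84
City income tax: $2,755.28 × 0.04 = $110.21
State withholding: $2,755.28 × 0.035 = $96.43
Medicare tax: $3,069.55 × 0.015 = $46.04
Social Security tax: $3,069.55 × 0.0625 = $191.85
Health insurance premium: $20.47
(Employer's $471.60 toward health insurance premium is not withheld from the employee.)
Total deductions = $68.71 + $245.56 + $440.84 + $110.21 + $96.43 + $46.04 + $191.85 + $20.47 = $1,220.11
Net pay = $3,069.55 − $1,220.11 = $1,849.44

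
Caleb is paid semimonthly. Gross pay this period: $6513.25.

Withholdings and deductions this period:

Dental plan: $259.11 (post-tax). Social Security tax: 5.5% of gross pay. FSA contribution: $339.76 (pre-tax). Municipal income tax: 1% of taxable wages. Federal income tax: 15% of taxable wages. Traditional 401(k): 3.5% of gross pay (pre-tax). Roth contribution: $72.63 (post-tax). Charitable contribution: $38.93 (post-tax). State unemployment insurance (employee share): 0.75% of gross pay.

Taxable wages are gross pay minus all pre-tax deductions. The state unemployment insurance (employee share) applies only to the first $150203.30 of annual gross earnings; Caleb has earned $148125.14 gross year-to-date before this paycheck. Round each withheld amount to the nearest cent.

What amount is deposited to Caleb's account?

$4249.75

Traditional 401(k): $6513.25 × 0.035 = $227.96
FSA contribution: $339.76
Pre-tax total = $227.96 + $339.76 = $567.72
Taxable wages = $6513.25 − $567.72 = $5945.53
Federal income tax: $5945.53 × 0.15 = $891.83
Municipal income tax: $5945.53 × 0.01 = $59.46
Social Security tax: $6513.25 × 0.055 = $358.23
State unemployment insurance (employee share): only $150203.30 − $148125.14 = $2078.16 of this check is subject → $2078.16 × 0.0075 = $15.59
Charitable contribution: $38.93
Dental plan: $259.11
Roth contribution: $72.63
Total deductions = $227.96 + $339.76 + $891.83 + $59.46 + $358.23 + $15.59 + $38.93 + $259.11 + $72.63 = $2263.50
Net pay = $6513.25 − $2263.50 = $4249.75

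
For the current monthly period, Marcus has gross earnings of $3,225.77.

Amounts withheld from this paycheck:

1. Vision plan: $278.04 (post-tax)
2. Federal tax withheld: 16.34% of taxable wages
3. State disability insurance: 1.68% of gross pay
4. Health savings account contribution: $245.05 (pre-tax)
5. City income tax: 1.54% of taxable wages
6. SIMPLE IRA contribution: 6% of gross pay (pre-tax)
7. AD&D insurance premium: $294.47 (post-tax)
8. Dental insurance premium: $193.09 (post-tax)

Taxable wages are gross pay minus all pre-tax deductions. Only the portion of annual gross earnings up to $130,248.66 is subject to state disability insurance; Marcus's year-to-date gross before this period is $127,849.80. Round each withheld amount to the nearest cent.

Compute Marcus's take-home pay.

$1,482.93

Health savings account contribution: $245.05
SIMPLE IRA contribution: $3,225.77 × 0.06 = $193.55
Pre-tax total = $245.05 + $193.55 = $438.60
Taxable wages = $3,225.77 − $438.60 = $2,787.17
Federal tax withheld: $2,787.17 × 0.1634 = $455.42
City income tax: $2,787.17 × 0.0154 = $42.92
State disability insurance: only $130,248.66 − $127,849.80 = $2,398.86 of this check is subject → $2,398.86 × 0.0168 = $40.30
Dental insurance premium: $193.09
Vision plan: $278.04
AD&D insurance premium: $294.47
Total deductions = $245.05 + $193.55 + $455.42 + $42.92 + $40.30 + $193.09 + $278.04 + $294.47 = $1,742.84
Net pay = $3,225.77 − $1,742.84 = $1,482.93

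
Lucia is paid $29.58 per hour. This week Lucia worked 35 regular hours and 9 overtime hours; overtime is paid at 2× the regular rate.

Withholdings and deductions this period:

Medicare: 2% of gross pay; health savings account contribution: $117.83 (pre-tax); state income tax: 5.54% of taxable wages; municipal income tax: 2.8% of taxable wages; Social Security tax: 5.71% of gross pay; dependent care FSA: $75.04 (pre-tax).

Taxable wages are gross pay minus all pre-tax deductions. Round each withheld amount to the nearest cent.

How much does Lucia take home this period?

$1,139.33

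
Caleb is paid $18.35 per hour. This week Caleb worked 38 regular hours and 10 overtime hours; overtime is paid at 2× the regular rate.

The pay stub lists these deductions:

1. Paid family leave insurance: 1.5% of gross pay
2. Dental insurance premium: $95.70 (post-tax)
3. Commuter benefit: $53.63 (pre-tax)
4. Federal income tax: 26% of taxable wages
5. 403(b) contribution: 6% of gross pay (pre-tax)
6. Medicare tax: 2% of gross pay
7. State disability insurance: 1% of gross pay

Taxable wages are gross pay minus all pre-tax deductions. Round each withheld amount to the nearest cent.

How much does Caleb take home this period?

$557.05

Regular pay: 38 × $18.35 = $697.30
Overtime pay: 10 × $18.35 × 2 = $367.00
Gross pay = $697.30 + $367.00 = $1,064.30
403(b) contribution: $1,064.30 × 0.06 = $63.86
Commuter benefit: $53.63
Pre-tax total = $63.86 + $53.63 = $117.49
Taxable wages = $1,064.30 − $117.49 = $946.81
Federal income tax: $946.81 × 0.26 = $246.17
Medicare tax: $1,064.30 × 0.02 = $21.29
Paid family leave insurance: $1,064.30 × 0.015 = $15.96
State disability insurance: $1,064.30 × 0.01 = $10.64
Dental insurance premium: $95.70
Total deductions = $63.86 + $53.63 + $246.17 + $21.29 + $15.96 + $10.64 + $95.70 = $507.25
Net pay = $1,064.30 − $507.25 = $557.05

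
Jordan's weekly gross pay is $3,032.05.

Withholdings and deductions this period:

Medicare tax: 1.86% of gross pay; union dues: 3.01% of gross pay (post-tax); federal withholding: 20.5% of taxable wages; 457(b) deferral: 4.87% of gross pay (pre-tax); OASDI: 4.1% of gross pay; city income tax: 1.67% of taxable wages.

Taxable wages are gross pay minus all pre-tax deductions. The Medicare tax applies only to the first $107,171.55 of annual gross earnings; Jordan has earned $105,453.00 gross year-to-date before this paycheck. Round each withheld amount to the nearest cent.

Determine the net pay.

$1,997.38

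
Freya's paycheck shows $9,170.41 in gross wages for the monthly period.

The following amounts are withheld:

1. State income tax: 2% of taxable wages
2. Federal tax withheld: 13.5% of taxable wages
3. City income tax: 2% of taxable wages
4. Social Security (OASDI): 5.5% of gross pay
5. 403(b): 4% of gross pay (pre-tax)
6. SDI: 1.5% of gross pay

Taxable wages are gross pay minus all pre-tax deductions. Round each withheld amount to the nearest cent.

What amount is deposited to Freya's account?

403(b): $9,170.41 × 0.04 = $366.82
Taxable wages = $9,170.41 − $366.82 = $8,803.59
State income tax: $8,803.59 × 0.02 = $176.07
City income tax: $8,803.59 × 0.02 = $176.07
Federal tax withheld: $8,803.59 × 0.135 = $1,188.48
Social Security (OASDI): $9,170.41 × 0.055 = $504.37
SDI: $9,170.41 × 0.015 = $137.56
Total deductions = $366.82 + $176.07 + $176.07 + $1,188.48 + $504.37 + $137.56 = $2,549.37
Net pay = $9,170.41 − $2,549.37 = $6,621.04

$6,621.04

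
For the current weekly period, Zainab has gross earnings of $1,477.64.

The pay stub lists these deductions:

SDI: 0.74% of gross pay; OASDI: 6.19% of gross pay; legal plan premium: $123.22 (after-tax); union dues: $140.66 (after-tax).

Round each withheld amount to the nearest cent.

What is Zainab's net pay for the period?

SDI: $1,477.64 × 0.0074 = $10.93
OASDI: $1,477.64 × 0.0619 = $91.47
Union dues: $140.66
Legal plan premium: $123.22
Total deductions = $10.93 + $91.47 + $140.66 + $123.22 = $366.28
Net pay = $1,477.64 − $366.28 = $1,111.36

$1,111.36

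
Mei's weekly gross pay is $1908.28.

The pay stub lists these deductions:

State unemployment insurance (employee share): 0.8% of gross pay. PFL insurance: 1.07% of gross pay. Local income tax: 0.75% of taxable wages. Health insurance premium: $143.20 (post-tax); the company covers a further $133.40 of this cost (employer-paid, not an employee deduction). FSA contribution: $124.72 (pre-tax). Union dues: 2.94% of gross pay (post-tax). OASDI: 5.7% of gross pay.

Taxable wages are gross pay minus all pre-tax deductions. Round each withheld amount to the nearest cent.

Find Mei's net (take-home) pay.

FSA contribution: $124.72
Taxable wages = $1908.28 − $124.72 = $1783.56
Local income tax: $1783.56 × 0.0075 = $13.38
PFL insurance: $1908.28 × 0.0107 = $20.42
State unemployment insurance (employee share): $1908.28 × 0.008 = $15.27
OASDI: $1908.28 × 0.057 = $108.77
Health insurance premium: $143.20
Union dues: $1908.28 × 0.0294 = $56.10
(Employer's $133.40 toward health insurance premium is not withheld from the employee.)
Total deductions = $124.72 + $13.38 + $20.42 + $15.27 + $108.77 + $143.20 + $56.10 = $481.86
Net pay = $1908.28 − $481.86 = $1426.42

$1426.42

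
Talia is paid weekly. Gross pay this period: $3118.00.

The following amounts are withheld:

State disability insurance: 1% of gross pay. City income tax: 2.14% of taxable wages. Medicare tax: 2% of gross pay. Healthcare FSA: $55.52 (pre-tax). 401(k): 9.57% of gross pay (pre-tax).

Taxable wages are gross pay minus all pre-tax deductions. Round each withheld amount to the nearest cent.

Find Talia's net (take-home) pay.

401(k): $3118.00 × 0.0957 = $298.39
Healthcare FSA: $55.52
Pre-tax total = $298.39 + $55.52 = $353.91
Taxable wages = $3118.00 − $353.91 = $2764.09
City income tax: $2764.09 × 0.0214 = $59.15
State disability insurance: $3118.00 × 0.01 = $31.18
Medicare tax: $3118.00 × 0.02 = $62.36
Total deductions = $298.39 + $55.52 + $59.15 + $31.18 + $62.36 = $506.60
Net pay = $3118.00 − $506.60 = $2611.40

$2611.40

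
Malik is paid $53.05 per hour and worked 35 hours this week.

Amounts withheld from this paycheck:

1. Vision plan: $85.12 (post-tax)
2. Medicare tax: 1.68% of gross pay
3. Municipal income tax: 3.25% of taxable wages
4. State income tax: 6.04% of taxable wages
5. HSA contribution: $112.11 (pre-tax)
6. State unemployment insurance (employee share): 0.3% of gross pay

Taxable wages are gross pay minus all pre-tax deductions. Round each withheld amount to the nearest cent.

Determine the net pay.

Gross pay: 35 × $53.05 = $1,856.75
HSA contribution: $112.11
Taxable wages = $1,856.75 − $112.11 = $1,744.64
Municipal income tax: $1,744.64 × 0.0325 = $56.70
State income tax: $1,744.64 × 0.0604 = $105.38
State unemployment insurance (employee share): $1,856.75 × 0.003 = $5.57
Medicare tax: $1,856.75 × 0.0168 = $31.19
Vision plan: $85.12
Total deductions = $112.11 + $56.70 + $105.38 + $5.57 + $31.19 + $85.12 = $396.07
Net pay = $1,856.75 − $396.07 = $1,460.68

$1,460.68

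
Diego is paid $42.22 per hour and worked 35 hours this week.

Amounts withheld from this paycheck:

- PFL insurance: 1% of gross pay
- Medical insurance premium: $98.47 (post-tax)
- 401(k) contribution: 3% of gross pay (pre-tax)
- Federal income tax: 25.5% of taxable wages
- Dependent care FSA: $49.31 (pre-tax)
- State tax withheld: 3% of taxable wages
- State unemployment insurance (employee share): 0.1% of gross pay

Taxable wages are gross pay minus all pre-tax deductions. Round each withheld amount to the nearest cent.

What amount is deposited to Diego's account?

Gross pay: 35 × $42.22 = $1,477.70
401(k) contribution: $1,477.70 × 0.03 = $44.33
Dependent care FSA: $49.31
Pre-tax total = $44.33 + $49.31 = $93.64
Taxable wages = $1,477.70 − $93.64 = $1,384.06
Federal income tax: $1,384.06 × 0.255 = $352.94
State tax withheld: $1,384.06 × 0.03 = $41.52
State unemployment insurance (employee share): $1,477.70 × 0.001 = $1.48
PFL insurance: $1,477.70 × 0.01 = $14.78
Medical insurance premium: $98.47
Total deductions = $44.33 + $49.31 + $352.94 + $41.52 + $1.48 + $14.78 + $98.47 = $602.83
Net pay = $1,477.70 − $602.83 = $874.87

$874.87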